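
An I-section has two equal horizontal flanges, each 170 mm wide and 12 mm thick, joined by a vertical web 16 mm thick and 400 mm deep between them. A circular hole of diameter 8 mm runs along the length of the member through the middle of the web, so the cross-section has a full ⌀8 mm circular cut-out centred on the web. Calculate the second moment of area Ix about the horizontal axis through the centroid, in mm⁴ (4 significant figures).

Decompose the section into non-overlapping parts with the origin at the bottom-left of its bounding rectangle.
Bottom flange: 170 × 12, A = 2 040 mm², y = 6 mm, Ī = 24 480 mm⁴.
Web: 16 × 400, A = 6 400 mm², y = 212 mm, Ī = 85 333 333 mm⁴.
Top flange: 170 × 12, A = 2 040 mm², y = 418 mm, Ī = 24 480 mm⁴.
Hole (subtracted): ⌀8, A = 50.2655 mm², y = 212 mm, Ī = 201.062 mm⁴.
By symmetry the centroid is at mid-height, ȳ = 212 mm.
Transfer each piece to the horizontal axis through the centroid using Ī + A·d² with d = y − 212:
  bottom flange: d = -206 mm → contributes +86 593 920 mm⁴
  web: d = 0 mm → contributes +85 333 333 mm⁴
  top flange: d = 206 mm → contributes +86 593 920 mm⁴
  hole: d = 0 mm → contributes −201.062 mm⁴
Total I = 258 520 972 mm⁴.

Ix ≈ 2.585 × 10⁸ mm⁴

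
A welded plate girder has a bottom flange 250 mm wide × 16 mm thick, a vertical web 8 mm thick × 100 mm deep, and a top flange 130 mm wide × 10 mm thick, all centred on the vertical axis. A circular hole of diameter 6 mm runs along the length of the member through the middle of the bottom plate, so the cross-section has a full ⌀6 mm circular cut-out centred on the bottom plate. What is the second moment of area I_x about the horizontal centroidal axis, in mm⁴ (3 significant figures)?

I_x ≈ 1.39 × 10⁷ mm⁴

Decompose the section into non-overlapping parts with the origin at the bottom-left of its bounding rectangle.
Bottom plate: 250 × 16, A = 4 000 mm², y = 8 mm, Ī = 85 333 mm⁴.
Web plate: 8 × 100, A = 800 mm², y = 66 mm, Ī = 666 667 mm⁴.
Top plate: 130 × 10, A = 1 300 mm², y = 121 mm, Ī = 10 833 mm⁴.
Hole (subtracted): ⌀6, A = 28.274 mm², y = 8 mm, Ī = 63.617 mm⁴.
Centroid: ȳ = ΣA·y / ΣA = 39.836 mm.
Transfer each piece to the horizontal centroidal axis using Ī + A·d² with d = y − 39.836:
  bottom plate: d = -31.836 mm → contributes +4 139 480 mm⁴
  web plate: d = 26.164 mm → contributes +1 214 307 mm⁴
  top plate: d = 81.164 mm → contributes +8 574 688 mm⁴
  hole: d = -31.836 mm → contributes −28 721 mm⁴
Total I = 13 899 754 mm⁴.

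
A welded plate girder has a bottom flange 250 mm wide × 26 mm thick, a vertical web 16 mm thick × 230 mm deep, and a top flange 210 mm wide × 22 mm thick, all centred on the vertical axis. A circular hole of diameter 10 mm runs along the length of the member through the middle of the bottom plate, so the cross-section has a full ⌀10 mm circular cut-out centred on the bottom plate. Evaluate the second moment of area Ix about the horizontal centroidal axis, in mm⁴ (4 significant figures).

Break the section into simple shapes (no overlaps), measuring from the bottom-left corner of the bounding box.
Bottom plate: 250 × 26, A = 6 500 mm², y = 13 mm, Ī = 366 167 mm⁴.
Web plate: 16 × 230, A = 3 680 mm², y = 141 mm, Ī = 16 222 667 mm⁴.
Top plate: 210 × 22, A = 4 620 mm², y = 267 mm, Ī = 186 340 mm⁴.
Hole (subtracted): ⌀10, A = 78.5398 mm², y = 13 mm, Ī = 490.874 mm⁴.
Centroid: ȳ = ΣA·y / ΣA = 124.709 mm.
Transfer each piece to the horizontal centroidal axis using Ī + A·d² with d = y − 124.709:
  bottom plate: d = -111.709 mm → contributes +81 479 061 mm⁴
  web plate: d = 16.291 mm → contributes +17 199 323 mm⁴
  top plate: d = 142.291 mm → contributes +93 726 190 mm⁴
  hole: d = -111.709 mm → contributes −980 582 mm⁴
Total I = 191 423 993 mm⁴.

Ix ≈ 1.914 × 10⁸ mm⁴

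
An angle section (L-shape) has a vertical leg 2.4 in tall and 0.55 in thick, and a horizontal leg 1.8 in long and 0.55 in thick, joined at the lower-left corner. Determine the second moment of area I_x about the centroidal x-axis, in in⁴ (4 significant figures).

I_x ≈ 1.038 in⁴

Decompose the section into non-overlapping parts with the origin at the bottom-left of its bounding rectangle.
Vertical leg: 0.55 × 2.4, A = 1.32 in², y = 1.2 in, Ī = 0.6336 in⁴.
Horizontal leg (remainder): 1.25 × 0.55, A = 0.6875 in², y = 0.275 in, Ī = 0.0173307 in⁴.
Centroid: ȳ = ΣA·y / ΣA = 0.883219 in.
Transfer each piece to the centroidal x-axis using Ī + A·d² with d = y − 0.883219:
  vertical leg: d = 0.316781 in → contributes +0.766062 in⁴
  horizontal leg (remainder): d = -0.608219 in → contributes +0.271658 in⁴
Total I = 1.03772 in⁴.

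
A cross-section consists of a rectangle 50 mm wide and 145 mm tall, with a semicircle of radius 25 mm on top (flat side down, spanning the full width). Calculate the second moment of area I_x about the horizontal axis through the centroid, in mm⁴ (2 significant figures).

Decompose the section into non-overlapping parts with the origin at the bottom-left of its bounding rectangle.
Rectangular body: 50 × 145, A = 7 250 mm², y = 72.5 mm, Ī = 12 702 604 mm⁴.
Semicircular cap: semicircle r = 25, A = 981.7 mm², y = 155.6 mm, Ī = 42 874 mm⁴.
Centroid: ȳ = ΣA·y / ΣA = 82.41 mm.
Transfer each piece to the horizontal axis through the centroid using Ī + A·d² with d = y − 82.41:
  rectangular body: d = -9.912 mm → contributes +13 414 905 mm⁴
  semicircular cap: d = 73.2 mm → contributes +5 303 068 mm⁴
Total I = 18 717 974 mm⁴.

I_x ≈ 1.9 × 10⁷ mm⁴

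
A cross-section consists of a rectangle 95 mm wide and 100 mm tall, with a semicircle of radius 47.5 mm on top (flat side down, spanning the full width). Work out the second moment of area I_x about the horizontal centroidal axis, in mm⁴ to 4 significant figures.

I_x ≈ 2.118 × 10⁷ mm⁴

Split into non-overlapping primitives; take the origin at the lower-left of the bounding box.
Rectangular body: 95 × 100, A = 9 500 mm², y = 50 mm, Ī = 7 916 667 mm⁴.
Semicircular cap: semicircle r = 47.5, A = 3544.11 mm², y = 120.16 mm, Ī = 558 736 mm⁴.
Centroid: ȳ = ΣA·y / ΣA = 69.0625 mm.
Transfer each piece to the horizontal centroidal axis using Ī + A·d² with d = y − 69.0625:
  rectangular body: d = -19.0625 mm → contributes +11 368 768 mm⁴
  semicircular cap: d = 51.0971 mm → contributes +9 812 107 mm⁴
Total I = 21 180 875 mm⁴.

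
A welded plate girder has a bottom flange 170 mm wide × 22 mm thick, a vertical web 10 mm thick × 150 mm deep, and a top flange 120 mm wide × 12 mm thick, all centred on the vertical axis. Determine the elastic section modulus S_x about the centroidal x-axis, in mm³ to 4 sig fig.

Treat the section as a set of non-overlapping primitives; coordinates are from the bounding-box lower-left.
Bottom plate: 170 × 22, A = 3 740 mm², y = 11 mm, Ī = 150 847 mm⁴.
Web plate: 10 × 150, A = 1 500 mm², y = 97 mm, Ī = 2 812 500 mm⁴.
Top plate: 120 × 12, A = 1 440 mm², y = 178 mm, Ī = 17 280 mm⁴.
Centroid: ȳ = ΣA·y / ΣA = 66.3114 mm.
Transfer each piece to the centroidal x-axis using Ī + A·d² with d = y − 66.3114:
  bottom plate: d = -55.3114 mm → contributes +11 592 810 mm⁴
  web plate: d = 30.6886 mm → contributes +4 225 187 mm⁴
  top plate: d = 111.689 mm → contributes +17 980 342 mm⁴
Total I = 33 798 339 mm⁴.
Extreme fibre distance c = 117.689 mm; S = I/c = 287 184 mm³.

S_x ≈ 2.872 × 10⁵ mm³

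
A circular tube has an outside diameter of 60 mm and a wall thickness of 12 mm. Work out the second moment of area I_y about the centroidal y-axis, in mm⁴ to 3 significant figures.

I_y ≈ 5.54 × 10⁵ mm⁴

Break the section into simple shapes (no overlaps), measuring from the bottom-left corner of the bounding box.
Outer circle: ⌀60, A = 2827.4 mm², x = 30 mm, Ī = 636 173 mm⁴.
Bore (subtracted): ⌀36, A = 1017.9 mm², x = 30 mm, Ī = 82 448 mm⁴.
By symmetry the centroid is at mid-width, x̄ = 30 mm.
All pieces are centred on the centroidal y-axis, so I = ΣĪ (holes subtracted) = 553 725 mm⁴.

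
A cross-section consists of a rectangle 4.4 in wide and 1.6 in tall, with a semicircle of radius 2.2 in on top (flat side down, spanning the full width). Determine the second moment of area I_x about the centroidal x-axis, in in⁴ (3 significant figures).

Break the section into simple shapes (no overlaps), measuring from the bottom-left corner of the bounding box.
Rectangular body: 4.4 × 1.6, A = 7.04 in², y = 0.8 in, Ī = 1.5019 in⁴.
Semicircular cap: semicircle r = 2.2, A = 7.6027 in², y = 2.5337 in, Ī = 2.5711 in⁴.
Centroid: ȳ = ΣA·y / ΣA = 1.7002 in.
Transfer each piece to the centroidal x-axis using Ī + A·d² with d = y − 1.7002:
  rectangular body: d = -0.90016 in → contributes +7.2063 in⁴
  semicircular cap: d = 0.83355 in → contributes +7.8534 in⁴
Total I = 15.06 in⁴.

I_x ≈ 15.1 in⁴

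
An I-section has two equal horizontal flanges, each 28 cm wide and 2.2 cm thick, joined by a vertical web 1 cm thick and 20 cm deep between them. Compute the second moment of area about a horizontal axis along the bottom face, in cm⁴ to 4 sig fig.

Decompose the section into non-overlapping parts with the origin at the bottom-left of its bounding rectangle.
Bottom flange: 28 × 2.2, A = 61.6 cm², y = 1.1 cm, Ī = 24.8453 cm⁴.
Web: 1 × 20, A = 20 cm², y = 12.2 cm, Ī = 666.667 cm⁴.
Top flange: 28 × 2.2, A = 61.6 cm², y = 23.3 cm, Ī = 24.8453 cm⁴.
Transfer each piece to a horizontal axis along the bottom face using Ī + A·d² with d = y − 0:
  bottom flange: d = 1.1 cm → contributes +99.3813 cm⁴
  web: d = 12.2 cm → contributes +3643.47 cm⁴
  top flange: d = 23.3 cm → contributes +33466.9 cm⁴
Total I = 37209.7 cm⁴.

I_base ≈ 3.721 × 10⁴ cm⁴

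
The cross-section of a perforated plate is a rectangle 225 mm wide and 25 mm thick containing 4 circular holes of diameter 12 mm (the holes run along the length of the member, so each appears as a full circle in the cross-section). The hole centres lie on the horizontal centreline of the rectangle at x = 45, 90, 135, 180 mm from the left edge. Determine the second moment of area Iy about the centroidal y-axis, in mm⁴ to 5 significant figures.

Break the section into simple shapes (no overlaps), measuring from the bottom-left corner of the bounding box.
Plate: 225 × 25, A = 5 625 mm², x = 112.5 mm, Ī = 23 730 469 mm⁴.
Hole 1 (subtracted): ⌀12, A = 113.0973 mm², x = 45 mm, Ī = 1017.876 mm⁴.
Hole 2 (subtracted): ⌀12, A = 113.0973 mm², x = 90 mm, Ī = 1017.876 mm⁴.
Hole 3 (subtracted): ⌀12, A = 113.0973 mm², x = 135 mm, Ī = 1017.876 mm⁴.
Hole 4 (subtracted): ⌀12, A = 113.0973 mm², x = 180 mm, Ī = 1017.876 mm⁴.
By symmetry the centroid is at mid-width, x̄ = 112.5 mm.
Transfer each piece to the centroidal y-axis using Ī + A·d² with d = x − 112.5:
  plate: d = 0 mm → contributes +23 730 469 mm⁴
  hole 1: d = -67.5 mm → contributes −516317.6 mm⁴
  hole 2: d = -22.5 mm → contributes −58273.4 mm⁴
  hole 3: d = 22.5 mm → contributes −58273.4 mm⁴
  hole 4: d = 67.5 mm → contributes −516317.6 mm⁴
Total I = 22 581 287 mm⁴.

Iy ≈ 2.2581 × 10⁷ mm⁴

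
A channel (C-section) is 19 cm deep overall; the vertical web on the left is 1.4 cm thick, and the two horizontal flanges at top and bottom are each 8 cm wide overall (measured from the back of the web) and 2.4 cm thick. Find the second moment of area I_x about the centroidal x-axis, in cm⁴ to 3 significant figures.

I_x ≈ 3000 cm⁴

Treat the section as a set of non-overlapping primitives; coordinates are from the bounding-box lower-left.
Web: 1.4 × 19, A = 26.6 cm², y = 9.5 cm, Ī = 800.22 cm⁴.
Top flange (beyond web): 6.6 × 2.4, A = 15.84 cm², y = 17.8 cm, Ī = 7.6032 cm⁴.
Bottom flange (beyond web): 6.6 × 2.4, A = 15.84 cm², y = 1.2 cm, Ī = 7.6032 cm⁴.
By symmetry the centroid is at mid-height, ȳ = 9.5 cm.
Transfer each piece to the centroidal x-axis using Ī + A·d² with d = y − 9.5:
  web: d = 0 cm → contributes +800.22 cm⁴
  top flange (beyond web): d = 8.3 cm → contributes +1098.8 cm⁴
  bottom flange (beyond web): d = -8.3 cm → contributes +1098.8 cm⁴
Total I = 2997.9 cm⁴.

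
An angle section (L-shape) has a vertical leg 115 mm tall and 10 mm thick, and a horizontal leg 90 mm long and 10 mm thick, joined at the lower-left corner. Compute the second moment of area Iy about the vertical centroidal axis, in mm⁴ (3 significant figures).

Decompose the section into non-overlapping parts with the origin at the bottom-left of its bounding rectangle.
Vertical leg: 10 × 115, A = 1 150 mm², x = 5 mm, Ī = 9583.3 mm⁴.
Horizontal leg (remainder): 80 × 10, A = 800 mm², x = 50 mm, Ī = 426 667 mm⁴.
Centroid: x̄ = ΣA·x / ΣA = 23.462 mm.
Transfer each piece to the vertical centroidal axis using Ī + A·d² with d = x − 23.462:
  vertical leg: d = -18.462 mm → contributes +401 536 mm⁴
  horizontal leg (remainder): d = 26.538 mm → contributes +990 099 mm⁴
Total I = 1 391 635 mm⁴.

Iy ≈ 1.39 × 10⁶ mm⁴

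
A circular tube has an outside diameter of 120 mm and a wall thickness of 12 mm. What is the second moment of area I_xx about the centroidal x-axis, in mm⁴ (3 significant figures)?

Treat the section as a set of non-overlapping primitives; coordinates are from the bounding-box lower-left.
Outer circle: ⌀120, A = 11 310 mm², y = 60 mm, Ī = 10 178 760 mm⁴.
Bore (subtracted): ⌀96, A = 7238.2 mm², y = 60 mm, Ī = 4 169 220 mm⁴.
By symmetry the centroid is at mid-height, ȳ = 60 mm.
All pieces are centred on the centroidal x-axis, so I = ΣĪ (holes subtracted) = 6 009 540 mm⁴.

I_xx ≈ 6.01 × 10⁶ mm⁴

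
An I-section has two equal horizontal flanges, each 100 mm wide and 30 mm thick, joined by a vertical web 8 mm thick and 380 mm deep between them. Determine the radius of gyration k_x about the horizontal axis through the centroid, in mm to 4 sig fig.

k_x ≈ 178.9 mm

Treat the section as a set of non-overlapping primitives; coordinates are from the bounding-box lower-left.
Bottom flange: 100 × 30, A = 3 000 mm², y = 15 mm, Ī = 225 000 mm⁴.
Web: 8 × 380, A = 3 040 mm², y = 220 mm, Ī = 36 581 333 mm⁴.
Top flange: 100 × 30, A = 3 000 mm², y = 425 mm, Ī = 225 000 mm⁴.
By symmetry the centroid is at mid-height, ȳ = 220 mm.
Transfer each piece to the horizontal axis through the centroid using Ī + A·d² with d = y − 220:
  bottom flange: d = -205 mm → contributes +126 300 000 mm⁴
  web: d = 0 mm → contributes +36 581 333 mm⁴
  top flange: d = 205 mm → contributes +126 300 000 mm⁴
Total I = 289 181 333 mm⁴.
Radius of gyration: k = √(I/A) = √(289 181 333 / 9 040) = 178.855 mm.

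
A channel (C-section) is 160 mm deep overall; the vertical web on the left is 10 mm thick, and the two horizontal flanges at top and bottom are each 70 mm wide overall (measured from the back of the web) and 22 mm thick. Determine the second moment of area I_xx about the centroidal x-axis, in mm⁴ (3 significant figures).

Decompose the section into non-overlapping parts with the origin at the bottom-left of its bounding rectangle.
Web: 10 × 160, A = 1 600 mm², y = 80 mm, Ī = 3 413 333 mm⁴.
Top flange (beyond web): 60 × 22, A = 1 320 mm², y = 149 mm, Ī = 53 240 mm⁴.
Bottom flange (beyond web): 60 × 22, A = 1 320 mm², y = 11 mm, Ī = 53 240 mm⁴.
By symmetry the centroid is at mid-height, ȳ = 80 mm.
Transfer each piece to the centroidal x-axis using Ī + A·d² with d = y − 80:
  web: d = 0 mm → contributes +3 413 333 mm⁴
  top flange (beyond web): d = 69 mm → contributes +6 337 760 mm⁴
  bottom flange (beyond web): d = -69 mm → contributes +6 337 760 mm⁴
Total I = 16 088 853 mm⁴.

I_xx ≈ 1.61 × 10⁷ mm⁴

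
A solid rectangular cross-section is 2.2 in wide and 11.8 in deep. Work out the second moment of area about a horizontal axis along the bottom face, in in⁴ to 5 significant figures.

I_base ≈ 1204.9 in⁴

The section: 2.2 × 11.8, A = 25.96 in², y = 5.9 in, Ī = 301.2225 in⁴.
Transfer it to a horizontal axis along the bottom face using Ī + A·d² with d = y − 0:
  the section: d = 5.9 in → contributes +1204.89 in⁴
Total I = 1204.89 in⁴.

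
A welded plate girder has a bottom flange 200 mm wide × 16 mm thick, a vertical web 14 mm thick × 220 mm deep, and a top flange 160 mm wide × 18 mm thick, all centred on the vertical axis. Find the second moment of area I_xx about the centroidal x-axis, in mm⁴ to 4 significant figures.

Split into non-overlapping primitives; take the origin at the lower-left of the bounding box.
Bottom plate: 200 × 16, A = 3 200 mm², y = 8 mm, Ī = 68266.7 mm⁴.
Web plate: 14 × 220, A = 3 080 mm², y = 126 mm, Ī = 12 422 667 mm⁴.
Top plate: 160 × 18, A = 2 880 mm², y = 245 mm, Ī = 77 760 mm⁴.
Centroid: ȳ = ΣA·y / ΣA = 122.192 mm.
Transfer each piece to the centroidal x-axis using Ī + A·d² with d = y − 122.192:
  bottom plate: d = -114.192 mm → contributes +41 795 770 mm⁴
  web plate: d = 3.80786 mm → contributes +12 467 326 mm⁴
  top plate: d = 122.808 mm → contributes +43 513 259 mm⁴
Total I = 97 776 355 mm⁴.

I_xx ≈ 9.778 × 10⁷ mm⁴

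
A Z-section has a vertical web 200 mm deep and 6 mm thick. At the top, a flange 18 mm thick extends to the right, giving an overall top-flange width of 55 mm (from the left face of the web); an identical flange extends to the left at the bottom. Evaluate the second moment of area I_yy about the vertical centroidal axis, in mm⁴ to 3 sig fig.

I_yy ≈ 1.69 × 10⁶ mm⁴

Split into non-overlapping primitives; take the origin at the lower-left of the bounding box.
Web: 6 × 200, A = 1 200 mm², x = 52 mm, Ī = 3 600 mm⁴.
Top flange (beyond web): 49 × 18, A = 882 mm², x = 79.5 mm, Ī = 176 474 mm⁴.
Bottom flange (beyond web): 49 × 18, A = 882 mm², x = 24.5 mm, Ī = 176 474 mm⁴.
Centroid: x̄ = ΣA·x / ΣA = 52 mm.
Transfer each piece to the vertical centroidal axis using Ī + A·d² with d = x − 52:
  web: d = 0 mm → contributes +3 600 mm⁴
  top flange (beyond web): d = 27.5 mm → contributes +843 486 mm⁴
  bottom flange (beyond web): d = -27.5 mm → contributes +843 486 mm⁴
Total I = 1 690 572 mm⁴.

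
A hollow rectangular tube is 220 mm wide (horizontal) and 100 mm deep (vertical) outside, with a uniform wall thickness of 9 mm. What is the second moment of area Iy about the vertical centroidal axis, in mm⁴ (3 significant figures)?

Break the section into simple shapes (no overlaps), measuring from the bottom-left corner of the bounding box.
Outer rectangle: 220 × 100, A = 22 000 mm², x = 110 mm, Ī = 88 733 333 mm⁴.
Inner void (subtracted): 202 × 82, A = 16 564 mm², x = 110 mm, Ī = 56 323 121 mm⁴.
By symmetry the centroid is at mid-width, x̄ = 110 mm.
All pieces are centred on the vertical centroidal axis, so I = ΣĪ (holes subtracted) = 32 410 212 mm⁴.

Iy ≈ 3.24 × 10⁷ mm⁴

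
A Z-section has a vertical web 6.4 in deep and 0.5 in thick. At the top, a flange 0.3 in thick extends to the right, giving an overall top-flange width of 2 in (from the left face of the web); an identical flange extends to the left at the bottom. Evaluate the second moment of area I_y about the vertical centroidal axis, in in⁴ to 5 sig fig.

I_y ≈ 1.1354 in⁴

Split into non-overlapping primitives; take the origin at the lower-left of the bounding box.
Web: 0.5 × 6.4, A = 3.2 in², x = 1.75 in, Ī = 0.06666667 in⁴.
Top flange (beyond web): 1.5 × 0.3, A = 0.45 in², x = 2.75 in, Ī = 0.084375 in⁴.
Bottom flange (beyond web): 1.5 × 0.3, A = 0.45 in², x = 0.75 in, Ī = 0.084375 in⁴.
Centroid: x̄ = ΣA·x / ΣA = 1.75 in.
Transfer each piece to the vertical centroidal axis using Ī + A·d² with d = x − 1.75:
  web: d = 0 in → contributes +0.06666667 in⁴
  top flange (beyond web): d = 1 in → contributes +0.534375 in⁴
  bottom flange (beyond web): d = -1 in → contributes +0.534375 in⁴
Total I = 1.135417 in⁴.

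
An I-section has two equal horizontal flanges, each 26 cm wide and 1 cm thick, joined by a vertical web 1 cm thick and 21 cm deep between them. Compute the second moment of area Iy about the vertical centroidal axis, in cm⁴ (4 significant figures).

Treat the section as a set of non-overlapping primitives; coordinates are from the bounding-box lower-left.
Bottom flange: 26 × 1, A = 26 cm², x = 13 cm, Ī = 1464.67 cm⁴.
Web: 1 × 21, A = 21 cm², x = 13 cm, Ī = 1.75 cm⁴.
Top flange: 26 × 1, A = 26 cm², x = 13 cm, Ī = 1464.67 cm⁴.
By symmetry the centroid is at mid-width, x̄ = 13 cm.
All pieces are centred on the vertical centroidal axis, so I = ΣĪ = 2931.08 cm⁴.

Iy ≈ 2931 cm⁴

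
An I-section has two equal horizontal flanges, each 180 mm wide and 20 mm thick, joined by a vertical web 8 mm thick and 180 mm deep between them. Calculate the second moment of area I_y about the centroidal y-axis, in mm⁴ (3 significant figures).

Break the section into simple shapes (no overlaps), measuring from the bottom-left corner of the bounding box.
Bottom flange: 180 × 20, A = 3 600 mm², x = 90 mm, Ī = 9 720 000 mm⁴.
Web: 8 × 180, A = 1 440 mm², x = 90 mm, Ī = 7 680 mm⁴.
Top flange: 180 × 20, A = 3 600 mm², x = 90 mm, Ī = 9 720 000 mm⁴.
By symmetry the centroid is at mid-width, x̄ = 90 mm.
All pieces are centred on the centroidal y-axis, so I = ΣĪ = 19 447 680 mm⁴.

I_y ≈ 1.94 × 10⁷ mm⁴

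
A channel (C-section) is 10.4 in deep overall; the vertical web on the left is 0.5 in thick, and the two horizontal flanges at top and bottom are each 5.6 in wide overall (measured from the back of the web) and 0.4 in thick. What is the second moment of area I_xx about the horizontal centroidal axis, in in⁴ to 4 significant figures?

I_xx ≈ 148.9 in⁴

Decompose the section into non-overlapping parts with the origin at the bottom-left of its bounding rectangle.
Web: 0.5 × 10.4, A = 5.2 in², y = 5.2 in, Ī = 46.8693 in⁴.
Top flange (beyond web): 5.1 × 0.4, A = 2.04 in², y = 10.2 in, Ī = 0.0272 in⁴.
Bottom flange (beyond web): 5.1 × 0.4, A = 2.04 in², y = 0.2 in, Ī = 0.0272 in⁴.
By symmetry the centroid is at mid-height, ȳ = 5.2 in.
Transfer each piece to the horizontal centroidal axis using Ī + A·d² with d = y − 5.2:
  web: d = 0 in → contributes +46.8693 in⁴
  top flange (beyond web): d = 5 in → contributes +51.0272 in⁴
  bottom flange (beyond web): d = -5 in → contributes +51.0272 in⁴
Total I = 148.924 in⁴.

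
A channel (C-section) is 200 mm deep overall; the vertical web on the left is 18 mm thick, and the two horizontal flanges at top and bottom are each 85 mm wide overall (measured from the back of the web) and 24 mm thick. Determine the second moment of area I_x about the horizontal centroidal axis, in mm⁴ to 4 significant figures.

Treat the section as a set of non-overlapping primitives; coordinates are from the bounding-box lower-left.
Web: 18 × 200, A = 3 600 mm², y = 100 mm, Ī = 12 000 000 mm⁴.
Top flange (beyond web): 67 × 24, A = 1 608 mm², y = 188 mm, Ī = 77 184 mm⁴.
Bottom flange (beyond web): 67 × 24, A = 1 608 mm², y = 12 mm, Ī = 77 184 mm⁴.
By symmetry the centroid is at mid-height, ȳ = 100 mm.
Transfer each piece to the horizontal centroidal axis using Ī + A·d² with d = y − 100:
  web: d = 0 mm → contributes +12 000 000 mm⁴
  top flange (beyond web): d = 88 mm → contributes +12 529 536 mm⁴
  bottom flange (beyond web): d = -88 mm → contributes +12 529 536 mm⁴
Total I = 37 059 072 mm⁴.

I_x ≈ 3.706 × 10⁷ mm⁴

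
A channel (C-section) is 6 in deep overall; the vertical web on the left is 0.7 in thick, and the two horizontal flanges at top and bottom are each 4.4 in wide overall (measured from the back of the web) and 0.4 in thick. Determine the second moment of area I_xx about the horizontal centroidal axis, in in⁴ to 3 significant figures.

I_xx ≈ 35.8 in⁴

Treat the section as a set of non-overlapping primitives; coordinates are from the bounding-box lower-left.
Web: 0.7 × 6, A = 4.2 in², y = 3 in, Ī = 12.6 in⁴.
Top flange (beyond web): 3.7 × 0.4, A = 1.48 in², y = 5.8 in, Ī = 0.019733 in⁴.
Bottom flange (beyond web): 3.7 × 0.4, A = 1.48 in², y = 0.2 in, Ī = 0.019733 in⁴.
By symmetry the centroid is at mid-height, ȳ = 3 in.
Transfer each piece to the horizontal centroidal axis using Ī + A·d² with d = y − 3:
  web: d = 0 in → contributes +12.6 in⁴
  top flange (beyond web): d = 2.8 in → contributes +11.623 in⁴
  bottom flange (beyond web): d = -2.8 in → contributes +11.623 in⁴
Total I = 35.846 in⁴.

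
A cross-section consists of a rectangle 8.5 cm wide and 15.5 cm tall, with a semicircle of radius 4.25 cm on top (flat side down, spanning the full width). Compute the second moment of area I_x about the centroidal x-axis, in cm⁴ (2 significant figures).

Break the section into simple shapes (no overlaps), measuring from the bottom-left corner of the bounding box.
Rectangular body: 8.5 × 15.5, A = 131.8 cm², y = 7.75 cm, Ī = 2 638 cm⁴.
Semicircular cap: semicircle r = 4.25, A = 28.37 cm², y = 17.3 cm, Ī = 35.81 cm⁴.
Centroid: ȳ = ΣA·y / ΣA = 9.443 cm.
Transfer each piece to the centroidal x-axis using Ī + A·d² with d = y − 9.443:
  rectangular body: d = -1.693 cm → contributes +3 015 cm⁴
  semicircular cap: d = 7.861 cm → contributes +1 789 cm⁴
Total I = 4 804 cm⁴.

I_x ≈ 4800 cm⁴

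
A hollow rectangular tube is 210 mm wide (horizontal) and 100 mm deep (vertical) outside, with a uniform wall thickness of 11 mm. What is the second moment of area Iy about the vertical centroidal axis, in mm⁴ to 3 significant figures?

Iy ≈ 3.40 × 10⁷ mm⁴

Break the section into simple shapes (no overlaps), measuring from the bottom-left corner of the bounding box.
Outer rectangle: 210 × 100, A = 21 000 mm², x = 105 mm, Ī = 77 175 000 mm⁴.
Inner void (subtracted): 188 × 78, A = 14 664 mm², x = 105 mm, Ī = 43 190 368 mm⁴.
By symmetry the centroid is at mid-width, x̄ = 105 mm.
All pieces are centred on the vertical centroidal axis, so I = ΣĪ (holes subtracted) = 33 984 632 mm⁴.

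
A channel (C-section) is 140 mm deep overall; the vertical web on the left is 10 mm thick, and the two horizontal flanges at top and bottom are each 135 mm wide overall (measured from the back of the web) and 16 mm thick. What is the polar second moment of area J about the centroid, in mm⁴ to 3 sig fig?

J ≈ 2.77 × 10⁷ mm⁴

Split into non-overlapping primitives; take the origin at the lower-left of the bounding box.
Web: 10 × 140, A = 1 400 mm², y = 70 mm, Ī = 2 286 667 mm⁴.
Top flange (beyond web): 125 × 16, A = 2 000 mm², y = 132 mm, Ī = 42 667 mm⁴.
Bottom flange (beyond web): 125 × 16, A = 2 000 mm², y = 8 mm, Ī = 42 667 mm⁴.
By symmetry the centroid is at mid-height, ȳ = 70 mm.
Transfer each piece to the centroidal x-axis using Ī + A·d² with d = y − 70:
  web: d = 0 mm → contributes +2 286 667 mm⁴
  top flange (beyond web): d = 62 mm → contributes +7 730 667 mm⁴
  bottom flange (beyond web): d = -62 mm → contributes +7 730 667 mm⁴
Total I = 17 748 000 mm⁴.
For the y-axis: x̄ = 55 mm.
Repeating about the centroidal y-axis gives I_y = 9 945 000 mm⁴.
Polar second moment: J = I_x + I_y = 27 693 000 mm⁴.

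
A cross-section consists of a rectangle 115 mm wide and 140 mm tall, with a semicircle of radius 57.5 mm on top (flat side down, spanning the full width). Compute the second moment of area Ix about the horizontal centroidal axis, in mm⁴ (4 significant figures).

Ix ≈ 6.249 × 10⁷ mm⁴

Treat the section as a set of non-overlapping primitives; coordinates are from the bounding-box lower-left.
Rectangular body: 115 × 140, A = 16 100 mm², y = 70 mm, Ī = 26 296 667 mm⁴.
Semicircular cap: semicircle r = 57.5, A = 5193.45 mm², y = 164.404 mm, Ī = 1 199 785 mm⁴.
Centroid: ȳ = ΣA·y / ΣA = 93.025 mm.
Transfer each piece to the horizontal centroidal axis using Ī + A·d² with d = y − 93.025:
  rectangular body: d = -23.025 mm → contributes +34 832 063 mm⁴
  semicircular cap: d = 71.3788 mm → contributes +27 660 039 mm⁴
Total I = 62 492 102 mm⁴.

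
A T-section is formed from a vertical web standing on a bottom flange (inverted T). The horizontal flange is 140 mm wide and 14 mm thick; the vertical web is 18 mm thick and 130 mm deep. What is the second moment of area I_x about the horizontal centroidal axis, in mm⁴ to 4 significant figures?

I_x ≈ 8.857 × 10⁶ mm⁴

Split into non-overlapping primitives; take the origin at the lower-left of the bounding box.
Flange: 140 × 14, A = 1 960 mm², y = 7 mm, Ī = 32013.3 mm⁴.
Web: 18 × 130, A = 2 340 mm², y = 79 mm, Ī = 3 295 500 mm⁴.
Centroid: ȳ = ΣA·y / ΣA = 46.1814 mm.
Transfer each piece to the horizontal centroidal axis using Ī + A·d² with d = y − 46.1814:
  flange: d = -39.1814 mm → contributes +3 040 970 mm⁴
  web: d = 32.8186 mm → contributes +5 815 822 mm⁴
Total I = 8 856 792 mm⁴.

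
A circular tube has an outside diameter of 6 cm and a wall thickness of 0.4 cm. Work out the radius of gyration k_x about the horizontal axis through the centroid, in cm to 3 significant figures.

k_x ≈ 1.98 cm

Split into non-overlapping primitives; take the origin at the lower-left of the bounding box.
Outer circle: ⌀6, A = 28.274 cm², y = 3 cm, Ī = 63.617 cm⁴.
Bore (subtracted): ⌀5.2, A = 21.237 cm², y = 3 cm, Ī = 35.891 cm⁴.
By symmetry the centroid is at mid-height, ȳ = 3 cm.
All pieces are centred on the horizontal axis through the centroid, so I = ΣĪ (holes subtracted) = 27.726 cm⁴.
Radius of gyration: k = √(I/A) = √(27.726 / 7.0372) = 1.9849 cm.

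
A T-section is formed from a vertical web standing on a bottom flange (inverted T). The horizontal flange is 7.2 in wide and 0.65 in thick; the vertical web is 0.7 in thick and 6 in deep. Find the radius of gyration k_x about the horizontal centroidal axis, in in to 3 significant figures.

k_x ≈ 2.05 in

Split into non-overlapping primitives; take the origin at the lower-left of the bounding box.
Flange: 7.2 × 0.65, A = 4.68 in², y = 0.325 in, Ī = 0.16478 in⁴.
Web: 0.7 × 6, A = 4.2 in², y = 3.65 in, Ī = 12.6 in⁴.
Centroid: ȳ = ΣA·y / ΣA = 1.8976 in.
Transfer each piece to the horizontal centroidal axis using Ī + A·d² with d = y − 1.8976:
  flange: d = -1.5726 in → contributes +11.739 in⁴
  web: d = 1.7524 in → contributes +25.497 in⁴
Total I = 37.237 in⁴.
Radius of gyration: k = √(I/A) = √(37.237 / 8.88) = 2.0478 in.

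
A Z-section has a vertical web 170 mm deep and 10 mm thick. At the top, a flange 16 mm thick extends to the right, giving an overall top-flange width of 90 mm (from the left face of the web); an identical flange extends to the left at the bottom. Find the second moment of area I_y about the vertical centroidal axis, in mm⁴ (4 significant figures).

I_y ≈ 6.564 × 10⁶ mm⁴

Treat the section as a set of non-overlapping primitives; coordinates are from the bounding-box lower-left.
Web: 10 × 170, A = 1 700 mm², x = 85 mm, Ī = 14166.7 mm⁴.
Top flange (beyond web): 80 × 16, A = 1 280 mm², x = 130 mm, Ī = 682 667 mm⁴.
Bottom flange (beyond web): 80 × 16, A = 1 280 mm², x = 40 mm, Ī = 682 667 mm⁴.
Centroid: x̄ = ΣA·x / ΣA = 85 mm.
Transfer each piece to the vertical centroidal axis using Ī + A·d² with d = x − 85:
  web: d = 0 mm → contributes +14166.7 mm⁴
  top flange (beyond web): d = 45 mm → contributes +3 274 667 mm⁴
  bottom flange (beyond web): d = -45 mm → contributes +3 274 667 mm⁴
Total I = 6 563 500 mm⁴.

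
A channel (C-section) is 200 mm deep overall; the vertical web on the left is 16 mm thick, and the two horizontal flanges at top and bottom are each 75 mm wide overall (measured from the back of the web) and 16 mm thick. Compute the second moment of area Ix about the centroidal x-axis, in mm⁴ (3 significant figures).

Break the section into simple shapes (no overlaps), measuring from the bottom-left corner of the bounding box.
Web: 16 × 200, A = 3 200 mm², y = 100 mm, Ī = 10 666 667 mm⁴.
Top flange (beyond web): 59 × 16, A = 944 mm², y = 192 mm, Ī = 20 139 mm⁴.
Bottom flange (beyond web): 59 × 16, A = 944 mm², y = 8 mm, Ī = 20 139 mm⁴.
By symmetry the centroid is at mid-height, ȳ = 100 mm.
Transfer each piece to the centroidal x-axis using Ī + A·d² with d = y − 100:
  web: d = 0 mm → contributes +10 666 667 mm⁴
  top flange (beyond web): d = 92 mm → contributes +8 010 155 mm⁴
  bottom flange (beyond web): d = -92 mm → contributes +8 010 155 mm⁴
Total I = 26 686 976 mm⁴.

Ix ≈ 2.67 × 10⁷ mm⁴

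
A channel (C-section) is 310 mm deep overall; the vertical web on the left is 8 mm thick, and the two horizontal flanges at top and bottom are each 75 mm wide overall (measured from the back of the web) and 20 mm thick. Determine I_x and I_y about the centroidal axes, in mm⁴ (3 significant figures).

I_x ≈ 7.63 × 10⁷ mm⁴, I_y ≈ 2.83 × 10⁶ mm⁴

Break the section into simple shapes (no overlaps), measuring from the bottom-left corner of the bounding box.
Web: 8 × 310, A = 2 480 mm², y = 155 mm, Ī = 19 860 667 mm⁴.
Top flange (beyond web): 67 × 20, A = 1 340 mm², y = 300 mm, Ī = 44 667 mm⁴.
Bottom flange (beyond web): 67 × 20, A = 1 340 mm², y = 10 mm, Ī = 44 667 mm⁴.
By symmetry the centroid is at mid-height, ȳ = 155 mm.
Transfer each piece to the centroidal x-axis using Ī + A·d² with d = y − 155:
  web: d = 0 mm → contributes +19 860 667 mm⁴
  top flange (beyond web): d = 145 mm → contributes +28 218 167 mm⁴
  bottom flange (beyond web): d = -145 mm → contributes +28 218 167 mm⁴
Total I = 76 297 000 mm⁴.
For the y-axis: x̄ = 23.477 mm.
Repeating about the centroidal y-axis gives I_y = 2 827 107 mm⁴.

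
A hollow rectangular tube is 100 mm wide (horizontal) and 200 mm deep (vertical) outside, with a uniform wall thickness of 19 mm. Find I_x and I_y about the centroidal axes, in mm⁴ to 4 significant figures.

I_x ≈ 4.470 × 10⁷ mm⁴, I_y ≈ 1.345 × 10⁷ mm⁴

Treat the section as a set of non-overlapping primitives; coordinates are from the bounding-box lower-left.
Outer rectangle: 100 × 200, A = 20 000 mm², y = 100 mm, Ī = 66 666 667 mm⁴.
Inner void (subtracted): 62 × 162, A = 10 044 mm², y = 100 mm, Ī = 21 966 228 mm⁴.
By symmetry the centroid is at mid-height, ȳ = 100 mm.
All pieces are centred on the centroidal x-axis, so I = ΣĪ (holes subtracted) = 44 700 439 mm⁴.
Repeating about the centroidal y-axis gives I_y = 13 449 239 mm⁴.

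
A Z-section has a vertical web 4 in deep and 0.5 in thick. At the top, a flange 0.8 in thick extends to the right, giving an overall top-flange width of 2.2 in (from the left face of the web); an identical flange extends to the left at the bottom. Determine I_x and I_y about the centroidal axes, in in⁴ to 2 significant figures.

I_x ≈ 9.8 in⁴, I_y ≈ 4.0 in⁴

Decompose the section into non-overlapping parts with the origin at the bottom-left of its bounding rectangle.
Web: 0.5 × 4, A = 2 in², y = 2 in, Ī = 2.667 in⁴.
Top flange (beyond web): 1.7 × 0.8, A = 1.36 in², y = 3.6 in, Ī = 0.07253 in⁴.
Bottom flange (beyond web): 1.7 × 0.8, A = 1.36 in², y = 0.4 in, Ī = 0.07253 in⁴.
Centroid: ȳ = ΣA·y / ΣA = 2 in.
Transfer each piece to the centroidal x-axis using Ī + A·d² with d = y − 2:
  web: d = 0 in → contributes +2.667 in⁴
  top flange (beyond web): d = 1.6 in → contributes +3.554 in⁴
  bottom flange (beyond web): d = -1.6 in → contributes +3.554 in⁴
Total I = 9.775 in⁴.
For the y-axis: x̄ = 1.95 in.
Repeating about the centroidal y-axis gives I_y = 3.988 in⁴.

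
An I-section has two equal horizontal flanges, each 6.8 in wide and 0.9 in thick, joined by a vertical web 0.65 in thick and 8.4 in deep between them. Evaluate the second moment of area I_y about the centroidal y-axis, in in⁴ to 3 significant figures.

Decompose the section into non-overlapping parts with the origin at the bottom-left of its bounding rectangle.
Bottom flange: 6.8 × 0.9, A = 6.12 in², x = 3.4 in, Ī = 23.582 in⁴.
Web: 0.65 × 8.4, A = 5.46 in², x = 3.4 in, Ī = 0.19224 in⁴.
Top flange: 6.8 × 0.9, A = 6.12 in², x = 3.4 in, Ī = 23.582 in⁴.
By symmetry the centroid is at mid-width, x̄ = 3.4 in.
All pieces are centred on the centroidal y-axis, so I = ΣĪ = 47.357 in⁴.

I_y ≈ 47.4 in⁴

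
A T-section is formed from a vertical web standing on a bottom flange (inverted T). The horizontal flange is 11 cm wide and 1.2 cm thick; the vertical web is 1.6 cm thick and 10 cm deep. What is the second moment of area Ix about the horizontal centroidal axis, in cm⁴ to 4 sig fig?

Decompose the section into non-overlapping parts with the origin at the bottom-left of its bounding rectangle.
Flange: 11 × 1.2, A = 13.2 cm², y = 0.6 cm, Ī = 1.584 cm⁴.
Web: 1.6 × 10, A = 16 cm², y = 6.2 cm, Ī = 133.333 cm⁴.
Centroid: ȳ = ΣA·y / ΣA = 3.66849 cm.
Transfer each piece to the horizontal centroidal axis using Ī + A·d² with d = y − 3.66849:
  flange: d = -3.06849 cm → contributes +125.871 cm⁴
  web: d = 2.53151 cm → contributes +235.87 cm⁴
Total I = 361.74 cm⁴.

Ix ≈ 361.7 cm⁴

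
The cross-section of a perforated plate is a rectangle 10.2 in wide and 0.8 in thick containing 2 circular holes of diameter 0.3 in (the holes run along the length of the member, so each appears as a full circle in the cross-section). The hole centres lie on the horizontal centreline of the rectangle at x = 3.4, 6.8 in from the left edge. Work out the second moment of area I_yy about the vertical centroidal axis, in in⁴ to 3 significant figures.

I_yy ≈ 70.3 in⁴

Treat the section as a set of non-overlapping primitives; coordinates are from the bounding-box lower-left.
Plate: 10.2 × 0.8, A = 8.16 in², x = 5.1 in, Ī = 70.747 in⁴.
Hole 1 (subtracted): ⌀0.3, A = 0.070686 in², x = 3.4 in, Ī = 0.00039761 in⁴.
Hole 2 (subtracted): ⌀0.3, A = 0.070686 in², x = 6.8 in, Ī = 0.00039761 in⁴.
By symmetry the centroid is at mid-width, x̄ = 5.1 in.
Transfer each piece to the vertical centroidal axis using Ī + A·d² with d = x − 5.1:
  plate: d = 0 in → contributes +70.747 in⁴
  hole 1: d = -1.7 in → contributes −0.20468 in⁴
  hole 2: d = 1.7 in → contributes −0.20468 in⁴
Total I = 70.338 in⁴.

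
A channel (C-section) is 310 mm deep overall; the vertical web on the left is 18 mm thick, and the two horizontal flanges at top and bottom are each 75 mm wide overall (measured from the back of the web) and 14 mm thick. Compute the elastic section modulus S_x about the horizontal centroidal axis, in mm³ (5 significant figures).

S_x ≈ 5.1401 × 10⁵ mm³

Break the section into simple shapes (no overlaps), measuring from the bottom-left corner of the bounding box.
Web: 18 × 310, A = 5 580 mm², y = 155 mm, Ī = 44 686 500 mm⁴.
Top flange (beyond web): 57 × 14, A = 798 mm², y = 303 mm, Ī = 13 034 mm⁴.
Bottom flange (beyond web): 57 × 14, A = 798 mm², y = 7 mm, Ī = 13 034 mm⁴.
By symmetry the centroid is at mid-height, ȳ = 155 mm.
Transfer each piece to the horizontal centroidal axis using Ī + A·d² with d = y − 155:
  web: d = 0 mm → contributes +44 686 500 mm⁴
  top flange (beyond web): d = 148 mm → contributes +17 492 426 mm⁴
  bottom flange (beyond web): d = -148 mm → contributes +17 492 426 mm⁴
Total I = 79 671 352 mm⁴.
Extreme fibre distance c = 155 mm; S = I/c = 514008.7 mm³.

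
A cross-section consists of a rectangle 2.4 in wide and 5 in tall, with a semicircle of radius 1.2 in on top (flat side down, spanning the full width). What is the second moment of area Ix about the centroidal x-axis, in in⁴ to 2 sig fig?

Ix ≈ 42 in⁴

Break the section into simple shapes (no overlaps), measuring from the bottom-left corner of the bounding box.
Rectangular body: 2.4 × 5, A = 12 in², y = 2.5 in, Ī = 25 in⁴.
Semicircular cap: semicircle r = 1.2, A = 2.262 in², y = 5.509 in, Ī = 0.2276 in⁴.
Centroid: ȳ = ΣA·y / ΣA = 2.977 in.
Transfer each piece to the centroidal x-axis using Ī + A·d² with d = y − 2.977:
  rectangular body: d = -0.4773 in → contributes +27.73 in⁴
  semicircular cap: d = 2.532 in → contributes +14.73 in⁴
Total I = 42.46 in⁴.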